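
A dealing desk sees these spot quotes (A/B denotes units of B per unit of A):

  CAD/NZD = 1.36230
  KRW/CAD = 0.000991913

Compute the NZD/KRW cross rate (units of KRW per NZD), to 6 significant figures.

1 NZD ÷ 1.36230 = 0.734053 CAD
0.734053 CAD ÷ 0.000991913 = 740.037 KRW

NZD/KRW = 740.037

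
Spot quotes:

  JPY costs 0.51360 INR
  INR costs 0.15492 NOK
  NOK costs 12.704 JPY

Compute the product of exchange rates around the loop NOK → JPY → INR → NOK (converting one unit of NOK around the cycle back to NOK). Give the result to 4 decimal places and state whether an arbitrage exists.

1.0108 (arbitrage exists)

Around NOK → JPY → INR → NOK: 1 × 12.704 × 0.51360 × 0.15492 = 1.010818
Product > 1; profitable direction is NOK → JPY → INR → NOK.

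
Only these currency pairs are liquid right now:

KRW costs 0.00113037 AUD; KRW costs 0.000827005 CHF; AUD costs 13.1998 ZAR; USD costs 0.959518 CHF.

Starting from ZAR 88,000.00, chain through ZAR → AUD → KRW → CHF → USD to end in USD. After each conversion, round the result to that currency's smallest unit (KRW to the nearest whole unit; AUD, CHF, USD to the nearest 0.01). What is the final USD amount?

USD 5,083.34

ZAR 88,000.00 ÷ 13.1998 = AUD 6,666.77
AUD 6,666.77 ÷ 0.00113037 = KRW 5,897,865
KRW 5,897,865 × 0.000827005 = CHF 4,877.56
CHF 4,877.56 ÷ 0.959518 = USD 5,083.34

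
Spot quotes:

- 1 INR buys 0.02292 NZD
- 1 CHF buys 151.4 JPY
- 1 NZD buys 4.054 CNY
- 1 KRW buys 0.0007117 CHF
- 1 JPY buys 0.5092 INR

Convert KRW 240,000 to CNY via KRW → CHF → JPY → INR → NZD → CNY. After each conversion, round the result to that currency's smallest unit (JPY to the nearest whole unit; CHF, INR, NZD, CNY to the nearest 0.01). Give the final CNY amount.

KRW 240,000 × 0.0007117 = CHF 170.81
CHF 170.81 × 151.4 = JPY 25,861
JPY 25,861 × 0.5092 = INR 13,168.42
INR 13,168.42 × 0.02292 = NZD 301.82
NZD 301.82 × 4.054 = CNY 1,223.58

CNY 1,223.58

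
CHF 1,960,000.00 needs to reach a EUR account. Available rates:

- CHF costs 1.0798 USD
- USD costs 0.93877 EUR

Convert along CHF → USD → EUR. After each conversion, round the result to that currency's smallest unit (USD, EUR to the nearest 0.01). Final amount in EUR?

EUR 1,986,820.34

CHF 1,960,000.00 × 1.0798 = USD 2,116,408.00
USD 2,116,408.00 × 0.93877 = EUR 1,986,820.34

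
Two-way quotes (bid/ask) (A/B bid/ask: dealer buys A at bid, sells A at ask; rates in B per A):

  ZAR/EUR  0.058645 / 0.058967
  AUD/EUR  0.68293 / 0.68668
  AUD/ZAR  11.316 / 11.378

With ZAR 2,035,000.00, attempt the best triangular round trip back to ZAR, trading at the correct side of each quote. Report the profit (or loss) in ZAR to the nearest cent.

Best loop ZAR → AUD → EUR → ZAR:
ZAR 2,035,000.00 ÷ 11.378 (buy AUD at ask) = AUD 178,853.93
AUD 178,853.93 × 0.68293 (sell AUD at bid) = EUR 122,144.71
EUR 122,144.71 ÷ 0.058967 (buy ZAR at ask) = ZAR 2,071,407.97

Net profit: ZAR 36,407.97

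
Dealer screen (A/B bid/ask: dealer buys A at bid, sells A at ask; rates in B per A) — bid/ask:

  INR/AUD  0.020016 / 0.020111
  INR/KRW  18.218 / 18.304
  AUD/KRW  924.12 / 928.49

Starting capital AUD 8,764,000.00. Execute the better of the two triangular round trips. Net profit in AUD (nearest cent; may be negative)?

Best loop AUD → KRW → INR → AUD:
AUD 8,764,000.00 × 924.12 (sell AUD at bid) = KRW 8,098,987,680
KRW 8,098,987,680 ÷ 18.304 (buy INR at ask) = INR 442,470,917.83
INR 442,470,917.83 × 0.020016 (sell INR at bid) = AUD 8,856,497.89

Net profit: AUD 92,497.89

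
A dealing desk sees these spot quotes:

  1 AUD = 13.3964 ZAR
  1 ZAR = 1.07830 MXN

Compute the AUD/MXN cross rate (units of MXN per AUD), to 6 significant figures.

1 AUD × 13.3964 = 13.3964 ZAR
13.3964 ZAR × 1.07830 = 14.4453 MXN

AUD/MXN = 14.4453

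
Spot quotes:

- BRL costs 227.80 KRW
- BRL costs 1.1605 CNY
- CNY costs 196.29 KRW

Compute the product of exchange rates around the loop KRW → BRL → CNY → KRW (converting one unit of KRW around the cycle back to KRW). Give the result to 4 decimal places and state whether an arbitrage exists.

1.0000 (no arbitrage)

Around KRW → BRL → CNY → KRW: 1 ÷ 227.80 × 1.1605 × 196.29 = 0.999976
Product ≈ 1 (deviation 0.002%, within rounding noise).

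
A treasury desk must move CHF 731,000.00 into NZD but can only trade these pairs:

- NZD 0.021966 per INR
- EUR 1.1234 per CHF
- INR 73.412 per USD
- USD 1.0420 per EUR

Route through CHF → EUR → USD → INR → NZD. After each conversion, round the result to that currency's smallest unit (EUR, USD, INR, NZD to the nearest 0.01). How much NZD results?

CHF 731,000.00 × 1.1234 = EUR 821,205.40
EUR 821,205.40 × 1.0420 = USD 855,696.03
USD 855,696.03 × 73.412 = INR 62,818,356.95
INR 62,818,356.95 × 0.021966 = NZD 1,379,868.03

NZD 1,379,868.03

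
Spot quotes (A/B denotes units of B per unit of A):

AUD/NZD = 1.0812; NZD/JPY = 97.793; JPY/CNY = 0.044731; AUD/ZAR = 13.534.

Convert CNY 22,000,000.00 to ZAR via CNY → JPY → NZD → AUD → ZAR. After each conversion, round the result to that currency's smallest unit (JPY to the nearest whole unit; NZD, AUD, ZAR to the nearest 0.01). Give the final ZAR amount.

CNY 22,000,000.00 ÷ 0.044731 = JPY 491,828,933
JPY 491,828,933 ÷ 97.793 = NZD 5,029,285.66
NZD 5,029,285.66 ÷ 1.0812 = AUD 4,651,577.56
AUD 4,651,577.56 × 13.534 = ZAR 62,954,450.70

ZAR 62,954,450.70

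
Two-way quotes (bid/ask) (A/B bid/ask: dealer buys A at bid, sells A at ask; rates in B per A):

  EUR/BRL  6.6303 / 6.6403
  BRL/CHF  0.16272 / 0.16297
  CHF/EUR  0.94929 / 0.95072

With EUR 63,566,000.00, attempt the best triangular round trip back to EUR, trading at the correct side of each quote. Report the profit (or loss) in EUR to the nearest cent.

Best loop EUR → BRL → CHF → EUR:
EUR 63,566,000.00 × 6.6303 (sell EUR at bid) = BRL 421,461,649.80
BRL 421,461,649.80 × 0.16272 (sell BRL at bid) = CHF 68,580,239.66
CHF 68,580,239.66 × 0.94929 (sell CHF at bid) = EUR 65,102,535.70

Net profit: EUR 1,536,535.70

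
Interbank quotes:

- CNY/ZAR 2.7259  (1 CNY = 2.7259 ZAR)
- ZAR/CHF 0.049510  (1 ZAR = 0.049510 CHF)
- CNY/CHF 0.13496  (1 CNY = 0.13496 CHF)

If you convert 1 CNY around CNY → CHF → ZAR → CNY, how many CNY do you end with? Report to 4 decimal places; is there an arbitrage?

Around CNY → CHF → ZAR → CNY: 1 × 0.13496 ÷ 0.049510 ÷ 2.7259 = 1.000005
Product ≈ 1 (deviation 0.001%, within rounding noise).

1.0000 (no arbitrage)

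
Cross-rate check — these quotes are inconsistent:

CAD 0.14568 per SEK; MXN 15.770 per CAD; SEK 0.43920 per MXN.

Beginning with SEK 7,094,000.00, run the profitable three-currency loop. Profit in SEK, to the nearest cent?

Profit: SEK 63,892.01

Profitable loop is SEK → CAD → MXN → SEK:
SEK 7,094,000.00 × 0.14568 = CAD 1,033,453.92
CAD 1,033,453.92 × 15.770 = MXN 16,297,568.32
MXN 16,297,568.32 × 0.43920 = SEK 7,157,892.01
Profit = SEK 7,157,892.01 − SEK 7,094,000.00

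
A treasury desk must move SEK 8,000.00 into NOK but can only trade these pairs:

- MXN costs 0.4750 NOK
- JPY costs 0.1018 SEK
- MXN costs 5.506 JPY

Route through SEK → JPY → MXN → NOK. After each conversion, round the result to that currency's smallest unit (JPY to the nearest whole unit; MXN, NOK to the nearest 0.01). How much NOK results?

SEK 8,000.00 ÷ 0.1018 = JPY 78,585
JPY 78,585 ÷ 5.506 = MXN 14,272.61
MXN 14,272.61 × 0.4750 = NOK 6,779.49

NOK 6,779.49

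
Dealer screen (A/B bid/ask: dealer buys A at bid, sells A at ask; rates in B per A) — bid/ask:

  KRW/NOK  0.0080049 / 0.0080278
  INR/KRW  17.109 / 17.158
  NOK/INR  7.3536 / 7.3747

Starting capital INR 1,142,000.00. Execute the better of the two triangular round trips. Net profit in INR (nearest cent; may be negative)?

Net profit: INR 8,129.24

Best loop INR → KRW → NOK → INR:
INR 1,142,000.00 × 17.109 (sell INR at bid) = KRW 19,538,478
KRW 19,538,478 × 0.0080049 (sell KRW at bid) = NOK 156,403.56
NOK 156,403.56 × 7.3536 (sell NOK at bid) = INR 1,150,129.24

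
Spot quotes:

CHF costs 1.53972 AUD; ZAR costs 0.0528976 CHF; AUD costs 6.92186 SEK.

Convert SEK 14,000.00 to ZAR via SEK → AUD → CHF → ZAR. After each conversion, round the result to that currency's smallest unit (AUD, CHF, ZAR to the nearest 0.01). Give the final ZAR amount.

SEK 14,000.00 ÷ 6.92186 = AUD 2,022.58
AUD 2,022.58 ÷ 1.53972 = CHF 1,313.60
CHF 1,313.60 ÷ 0.0528976 = ZAR 24,832.88

ZAR 24,832.88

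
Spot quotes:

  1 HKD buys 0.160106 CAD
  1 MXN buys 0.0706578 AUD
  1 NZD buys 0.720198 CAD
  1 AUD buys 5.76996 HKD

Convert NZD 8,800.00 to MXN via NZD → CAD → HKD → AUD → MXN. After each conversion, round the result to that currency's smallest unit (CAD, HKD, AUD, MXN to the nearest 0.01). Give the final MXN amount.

NZD 8,800.00 × 0.720198 = CAD 6,337.74
CAD 6,337.74 ÷ 0.160106 = HKD 39,584.65
HKD 39,584.65 ÷ 5.76996 = AUD 6,860.47
AUD 6,860.47 ÷ 0.0706578 = MXN 97,094.31

MXN 97,094.31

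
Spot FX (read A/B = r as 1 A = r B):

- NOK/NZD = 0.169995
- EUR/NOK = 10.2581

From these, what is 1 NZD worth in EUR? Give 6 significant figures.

1 NZD ÷ 0.169995 = 5.88253 NOK
5.88253 NOK ÷ 10.2581 = 0.573452 EUR

NZD/EUR = 0.573452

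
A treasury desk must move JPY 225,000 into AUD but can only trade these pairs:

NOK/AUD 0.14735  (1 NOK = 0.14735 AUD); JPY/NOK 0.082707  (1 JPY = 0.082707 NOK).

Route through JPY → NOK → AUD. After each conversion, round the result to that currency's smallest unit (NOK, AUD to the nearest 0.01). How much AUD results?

AUD 2,742.05

JPY 225,000 × 0.082707 = NOK 18,609.08
NOK 18,609.08 × 0.14735 = AUD 2,742.05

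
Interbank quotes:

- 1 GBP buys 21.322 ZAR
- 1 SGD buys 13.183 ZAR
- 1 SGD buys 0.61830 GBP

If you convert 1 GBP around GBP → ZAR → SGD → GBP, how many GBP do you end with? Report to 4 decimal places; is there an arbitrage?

1.0000 (no arbitrage)

Around GBP → ZAR → SGD → GBP: 1 × 21.322 ÷ 13.183 × 0.61830 = 1.000030
Product ≈ 1 (deviation 0.003%, within rounding noise).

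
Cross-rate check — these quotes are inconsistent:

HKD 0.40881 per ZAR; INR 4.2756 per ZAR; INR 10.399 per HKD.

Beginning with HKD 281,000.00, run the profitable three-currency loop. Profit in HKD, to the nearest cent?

Profit: HKD 1,611.81

Profitable loop is HKD → ZAR → INR → HKD:
HKD 281,000.00 ÷ 0.40881 = ZAR 687,360.88
ZAR 687,360.88 × 4.2756 = INR 2,938,880.16
INR 2,938,880.16 ÷ 10.399 = HKD 282,611.81
Profit = HKD 282,611.81 − HKD 281,000.00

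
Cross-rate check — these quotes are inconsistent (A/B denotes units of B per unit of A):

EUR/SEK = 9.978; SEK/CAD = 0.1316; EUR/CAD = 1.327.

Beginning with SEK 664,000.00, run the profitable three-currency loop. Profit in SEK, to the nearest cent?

Profitable loop is SEK → EUR → CAD → SEK:
SEK 664,000.00 ÷ 9.978 = EUR 66,546.40
EUR 66,546.40 × 1.327 = CAD 88,307.08
CAD 88,307.08 ÷ 0.1316 = SEK 671,026.41
Profit = SEK 671,026.41 − SEK 664,000.00

Profit: SEK 7,026.41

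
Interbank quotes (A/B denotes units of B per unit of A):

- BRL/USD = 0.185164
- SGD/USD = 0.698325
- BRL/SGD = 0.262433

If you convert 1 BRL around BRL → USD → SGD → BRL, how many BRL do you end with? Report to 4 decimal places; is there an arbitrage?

1.0104 (arbitrage exists)

Around BRL → USD → SGD → BRL: 1 × 0.185164 ÷ 0.698325 ÷ 0.262433 = 1.010370
Product > 1; profitable direction is BRL → USD → SGD → BRL.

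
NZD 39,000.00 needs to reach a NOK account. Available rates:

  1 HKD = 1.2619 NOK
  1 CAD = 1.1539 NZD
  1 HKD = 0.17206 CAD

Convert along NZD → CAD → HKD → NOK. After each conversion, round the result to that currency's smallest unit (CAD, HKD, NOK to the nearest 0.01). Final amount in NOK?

NOK 247,879.96

NZD 39,000.00 ÷ 1.1539 = CAD 33,798.42
CAD 33,798.42 ÷ 0.17206 = HKD 196,433.92
HKD 196,433.92 × 1.2619 = NOK 247,879.96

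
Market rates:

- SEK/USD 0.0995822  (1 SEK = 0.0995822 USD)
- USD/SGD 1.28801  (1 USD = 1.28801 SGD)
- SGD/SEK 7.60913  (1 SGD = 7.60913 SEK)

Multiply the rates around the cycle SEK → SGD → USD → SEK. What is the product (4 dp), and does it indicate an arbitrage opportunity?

Around SEK → SGD → USD → SEK: 1 ÷ 7.60913 ÷ 1.28801 ÷ 0.0995822 = 1.024623
Product > 1; profitable direction is SEK → SGD → USD → SEK.

1.0246 (arbitrage exists)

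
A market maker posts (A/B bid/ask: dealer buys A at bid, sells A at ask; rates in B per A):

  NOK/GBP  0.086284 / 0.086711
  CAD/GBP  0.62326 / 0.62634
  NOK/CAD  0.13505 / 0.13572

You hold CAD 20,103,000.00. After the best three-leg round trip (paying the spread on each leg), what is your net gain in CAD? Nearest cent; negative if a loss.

Best loop CAD → NOK → GBP → CAD:
CAD 20,103,000.00 ÷ 0.13572 (buy NOK at ask) = NOK 148,121,131.74
NOK 148,121,131.74 × 0.086284 (sell NOK at bid) = GBP 12,780,483.73
GBP 12,780,483.73 ÷ 0.62634 (buy CAD at ask) = CAD 20,405,025.60

Net profit: CAD 302,025.60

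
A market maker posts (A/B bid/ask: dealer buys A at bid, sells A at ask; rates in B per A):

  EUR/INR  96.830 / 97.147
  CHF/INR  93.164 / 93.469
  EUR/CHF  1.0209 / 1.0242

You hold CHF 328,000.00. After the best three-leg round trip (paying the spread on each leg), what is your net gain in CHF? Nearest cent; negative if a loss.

Best loop CHF → EUR → INR → CHF:
CHF 328,000.00 ÷ 1.0242 (buy EUR at ask) = EUR 320,249.95
EUR 320,249.95 × 96.830 (sell EUR at bid) = INR 31,009,802.77
INR 31,009,802.77 ÷ 93.469 (buy CHF at ask) = CHF 331,765.64

Net profit: CHF 3,765.64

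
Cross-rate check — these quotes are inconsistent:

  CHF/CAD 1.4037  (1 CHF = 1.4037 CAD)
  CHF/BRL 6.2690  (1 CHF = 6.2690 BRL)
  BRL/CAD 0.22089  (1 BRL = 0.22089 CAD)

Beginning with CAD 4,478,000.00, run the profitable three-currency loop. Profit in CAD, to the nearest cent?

Profitable loop is CAD → BRL → CHF → CAD:
CAD 4,478,000.00 ÷ 0.22089 = BRL 20,272,533.84
BRL 20,272,533.84 ÷ 6.2690 = CHF 3,233,774.74
CHF 3,233,774.74 × 1.4037 = CAD 4,539,249.60
Profit = CAD 4,539,249.60 − CAD 4,478,000.00

Profit: CAD 61,249.60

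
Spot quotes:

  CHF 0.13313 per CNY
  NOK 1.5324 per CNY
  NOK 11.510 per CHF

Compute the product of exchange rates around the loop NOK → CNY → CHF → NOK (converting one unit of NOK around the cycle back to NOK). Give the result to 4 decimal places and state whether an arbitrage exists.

Around NOK → CNY → CHF → NOK: 1 ÷ 1.5324 × 0.13313 × 11.510 = 0.999952
Product ≈ 1 (deviation 0.005%, within rounding noise).

1.0000 (no arbitrage)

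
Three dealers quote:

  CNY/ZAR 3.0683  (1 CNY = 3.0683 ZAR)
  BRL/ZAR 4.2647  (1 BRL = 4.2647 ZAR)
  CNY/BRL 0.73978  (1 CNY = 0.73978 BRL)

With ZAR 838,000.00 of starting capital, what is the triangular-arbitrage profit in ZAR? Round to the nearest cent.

Profit: ZAR 23,662.65

Profitable loop is ZAR → CNY → BRL → ZAR:
ZAR 838,000.00 ÷ 3.0683 = CNY 273,115.41
CNY 273,115.41 × 0.73978 = BRL 202,045.31
BRL 202,045.31 × 4.2647 = ZAR 861,662.65
Profit = ZAR 861,662.65 − ZAR 838,000.00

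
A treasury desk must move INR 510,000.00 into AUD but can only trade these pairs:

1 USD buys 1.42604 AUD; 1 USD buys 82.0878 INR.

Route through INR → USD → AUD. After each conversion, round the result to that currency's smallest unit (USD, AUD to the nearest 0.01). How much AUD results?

INR 510,000.00 ÷ 82.0878 = USD 6,212.86
USD 6,212.86 × 1.42604 = AUD 8,859.79

AUD 8,859.79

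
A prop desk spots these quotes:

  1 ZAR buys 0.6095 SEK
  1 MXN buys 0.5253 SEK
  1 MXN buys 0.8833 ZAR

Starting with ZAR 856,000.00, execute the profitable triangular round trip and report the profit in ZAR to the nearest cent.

Profitable loop is ZAR → SEK → MXN → ZAR:
ZAR 856,000.00 × 0.6095 = SEK 521,732.00
SEK 521,732.00 ÷ 0.5253 = MXN 993,207.69
MXN 993,207.69 × 0.8833 = ZAR 877,300.35
Profit = ZAR 877,300.35 − ZAR 856,000.00

Profit: ZAR 21,300.35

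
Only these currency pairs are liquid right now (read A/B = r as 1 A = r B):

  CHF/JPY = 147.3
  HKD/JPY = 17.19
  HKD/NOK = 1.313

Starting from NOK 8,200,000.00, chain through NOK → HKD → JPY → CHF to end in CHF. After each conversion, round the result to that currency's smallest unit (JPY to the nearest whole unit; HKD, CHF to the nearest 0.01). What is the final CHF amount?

CHF 728,823.31

NOK 8,200,000.00 ÷ 1.313 = HKD 6,245,239.91
HKD 6,245,239.91 × 17.19 = JPY 107,355,674
JPY 107,355,674 ÷ 147.3 = CHF 728,823.31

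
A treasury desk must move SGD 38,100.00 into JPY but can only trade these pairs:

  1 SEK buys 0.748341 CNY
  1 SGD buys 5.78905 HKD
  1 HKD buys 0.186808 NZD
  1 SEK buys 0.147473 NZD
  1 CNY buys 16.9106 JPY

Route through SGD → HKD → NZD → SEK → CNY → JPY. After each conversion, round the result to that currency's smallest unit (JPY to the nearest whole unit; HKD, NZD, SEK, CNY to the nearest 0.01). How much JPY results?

SGD 38,100.00 × 5.78905 = HKD 220,562.80
HKD 220,562.80 × 0.186808 = NZD 41,202.90
NZD 41,202.90 ÷ 0.147473 = SEK 279,392.84
SEK 279,392.84 × 0.748341 = CNY 209,081.12
CNY 209,081.12 × 16.9106 = JPY 3,535,687

JPY 3,535,687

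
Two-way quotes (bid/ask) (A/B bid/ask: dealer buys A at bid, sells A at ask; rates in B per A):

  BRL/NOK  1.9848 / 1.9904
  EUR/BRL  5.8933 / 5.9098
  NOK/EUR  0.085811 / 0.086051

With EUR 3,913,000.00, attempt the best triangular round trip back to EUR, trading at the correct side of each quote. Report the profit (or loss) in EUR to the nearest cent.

Net profit: EUR 14,607.78

Best loop EUR → BRL → NOK → EUR:
EUR 3,913,000.00 × 5.8933 (sell EUR at bid) = BRL 23,060,482.90
BRL 23,060,482.90 × 1.9848 (sell BRL at bid) = NOK 45,770,446.46
NOK 45,770,446.46 × 0.085811 (sell NOK at bid) = EUR 3,927,607.78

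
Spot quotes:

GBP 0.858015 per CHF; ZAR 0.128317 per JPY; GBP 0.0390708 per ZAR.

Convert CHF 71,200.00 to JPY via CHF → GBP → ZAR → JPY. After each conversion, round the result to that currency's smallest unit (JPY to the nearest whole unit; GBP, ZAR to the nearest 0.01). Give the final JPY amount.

CHF 71,200.00 × 0.858015 = GBP 61,090.67
GBP 61,090.67 ÷ 0.0390708 = ZAR 1,563,588.92
ZAR 1,563,588.92 ÷ 0.128317 = JPY 12,185,361

JPY 12,185,361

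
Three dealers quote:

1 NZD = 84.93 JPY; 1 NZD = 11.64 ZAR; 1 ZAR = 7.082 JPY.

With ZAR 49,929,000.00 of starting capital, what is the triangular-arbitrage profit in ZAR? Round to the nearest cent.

Profit: ZAR 1,511,489.10

Profitable loop is ZAR → NZD → JPY → ZAR:
ZAR 49,929,000.00 ÷ 11.64 = NZD 4,289,432.99
NZD 4,289,432.99 × 84.93 = JPY 364,301,544
JPY 364,301,544 ÷ 7.082 = ZAR 51,440,489.10
Profit = ZAR 51,440,489.10 − ZAR 49,929,000.00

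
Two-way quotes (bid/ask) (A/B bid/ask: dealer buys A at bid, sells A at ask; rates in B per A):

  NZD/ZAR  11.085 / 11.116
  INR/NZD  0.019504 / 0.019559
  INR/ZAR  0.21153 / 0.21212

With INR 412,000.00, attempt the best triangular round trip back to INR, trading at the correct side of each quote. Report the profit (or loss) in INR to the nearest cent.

Net profit: INR 7,928.14

Best loop INR → NZD → ZAR → INR:
INR 412,000.00 × 0.019504 (sell INR at bid) = NZD 8,035.65
NZD 8,035.65 × 11.085 (sell NZD at bid) = ZAR 89,075.16
ZAR 89,075.16 ÷ 0.21212 (buy INR at ask) = INR 419,928.14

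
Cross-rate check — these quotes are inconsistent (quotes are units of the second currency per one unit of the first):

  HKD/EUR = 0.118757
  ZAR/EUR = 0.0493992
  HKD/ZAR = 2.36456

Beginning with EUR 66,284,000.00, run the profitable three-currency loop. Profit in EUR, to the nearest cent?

Profit: EUR 1,106,343.86

Profitable loop is EUR → ZAR → HKD → EUR:
EUR 66,284,000.00 ÷ 0.0493992 = ZAR 1,341,803,106.12
ZAR 1,341,803,106.12 ÷ 2.36456 = HKD 567,464,181.97
HKD 567,464,181.97 × 0.118757 = EUR 67,390,343.86
Profit = EUR 67,390,343.86 − EUR 66,284,000.00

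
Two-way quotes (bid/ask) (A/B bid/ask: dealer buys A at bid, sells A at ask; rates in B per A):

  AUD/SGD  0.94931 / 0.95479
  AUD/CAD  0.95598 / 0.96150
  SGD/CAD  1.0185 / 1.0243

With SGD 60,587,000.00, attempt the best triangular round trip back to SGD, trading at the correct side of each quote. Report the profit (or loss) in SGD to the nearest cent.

Best loop SGD → CAD → AUD → SGD:
SGD 60,587,000.00 × 1.0185 (sell SGD at bid) = CAD 61,707,859.50
CAD 61,707,859.50 ÷ 0.96150 (buy AUD at ask) = AUD 64,178,741.03
AUD 64,178,741.03 × 0.94931 (sell AUD at bid) = SGD 60,925,520.65

Net profit: SGD 338,520.65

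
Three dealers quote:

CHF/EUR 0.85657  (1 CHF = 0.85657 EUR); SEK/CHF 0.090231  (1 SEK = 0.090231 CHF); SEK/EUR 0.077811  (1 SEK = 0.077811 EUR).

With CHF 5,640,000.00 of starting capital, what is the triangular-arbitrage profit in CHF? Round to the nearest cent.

Profitable loop is CHF → SEK → EUR → CHF:
CHF 5,640,000.00 ÷ 0.090231 = SEK 62,506,234.00
SEK 62,506,234.00 × 0.077811 = EUR 4,863,672.57
EUR 4,863,672.57 ÷ 0.85657 = CHF 5,678,079.52
Profit = CHF 5,678,079.52 − CHF 5,640,000.00

Profit: CHF 38,079.52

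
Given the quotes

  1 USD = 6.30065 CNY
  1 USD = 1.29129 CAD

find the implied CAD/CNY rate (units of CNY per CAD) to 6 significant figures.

1 CAD ÷ 1.29129 = 0.774419 USD
0.774419 USD × 6.30065 = 4.87935 CNY

CAD/CNY = 4.87935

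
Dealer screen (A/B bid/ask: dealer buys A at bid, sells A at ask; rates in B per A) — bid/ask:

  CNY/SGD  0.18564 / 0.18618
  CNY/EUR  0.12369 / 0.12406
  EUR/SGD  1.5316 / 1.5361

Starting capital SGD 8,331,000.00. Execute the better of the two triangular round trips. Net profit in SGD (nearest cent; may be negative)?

Best loop SGD → CNY → EUR → SGD:
SGD 8,331,000.00 ÷ 0.18618 (buy CNY at ask) = CNY 44,747,019.01
CNY 44,747,019.01 × 0.12369 (sell CNY at bid) = EUR 5,534,758.78
EUR 5,534,758.78 × 1.5316 (sell EUR at bid) = SGD 8,477,036.55

Net profit: SGD 146,036.55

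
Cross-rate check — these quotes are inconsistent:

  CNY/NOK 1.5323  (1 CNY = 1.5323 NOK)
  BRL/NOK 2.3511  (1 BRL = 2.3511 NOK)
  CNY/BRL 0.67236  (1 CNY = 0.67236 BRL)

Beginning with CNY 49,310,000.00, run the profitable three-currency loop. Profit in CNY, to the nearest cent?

Profitable loop is CNY → BRL → NOK → CNY:
CNY 49,310,000.00 × 0.67236 = BRL 33,154,071.60
BRL 33,154,071.60 × 2.3511 = NOK 77,948,537.74
NOK 77,948,537.74 ÷ 1.5323 = CNY 50,870,285.02
Profit = CNY 50,870,285.02 − CNY 49,310,000.00

Profit: CNY 1,560,285.02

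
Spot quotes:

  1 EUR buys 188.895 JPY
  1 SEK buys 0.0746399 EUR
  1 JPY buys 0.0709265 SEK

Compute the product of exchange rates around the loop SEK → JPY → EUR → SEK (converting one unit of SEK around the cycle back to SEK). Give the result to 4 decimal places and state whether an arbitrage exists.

Around SEK → JPY → EUR → SEK: 1 ÷ 0.0709265 ÷ 188.895 ÷ 0.0746399 = 1.000000
Product ≈ 1 (deviation 0.000%, within rounding noise).

1.0000 (no arbitrage)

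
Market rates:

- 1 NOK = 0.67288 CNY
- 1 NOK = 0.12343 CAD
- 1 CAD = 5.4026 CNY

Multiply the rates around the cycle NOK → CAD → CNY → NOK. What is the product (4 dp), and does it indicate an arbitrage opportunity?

0.9910 (arbitrage exists)

Around NOK → CAD → CNY → NOK: 1 × 0.12343 × 5.4026 ÷ 0.67288 = 0.991028
Product < 1; profitable direction is NOK → CNY → CAD → NOK.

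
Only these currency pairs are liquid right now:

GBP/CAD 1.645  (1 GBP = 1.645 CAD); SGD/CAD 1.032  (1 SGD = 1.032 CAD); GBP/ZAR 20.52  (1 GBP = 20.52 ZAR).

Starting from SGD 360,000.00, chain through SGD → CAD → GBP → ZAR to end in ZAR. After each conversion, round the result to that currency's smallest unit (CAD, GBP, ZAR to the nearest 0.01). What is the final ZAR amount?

SGD 360,000.00 × 1.032 = CAD 371,520.00
CAD 371,520.00 ÷ 1.645 = GBP 225,848.02
GBP 225,848.02 × 20.52 = ZAR 4,634,401.37

ZAR 4,634,401.37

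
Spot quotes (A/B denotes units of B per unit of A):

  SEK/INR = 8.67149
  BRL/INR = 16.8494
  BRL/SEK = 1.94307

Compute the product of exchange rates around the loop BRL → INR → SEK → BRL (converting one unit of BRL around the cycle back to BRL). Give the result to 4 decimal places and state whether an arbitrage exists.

1.0000 (no arbitrage)

Around BRL → INR → SEK → BRL: 1 × 16.8494 ÷ 8.67149 ÷ 1.94307 = 1.000005
Product ≈ 1 (deviation 0.001%, within rounding noise).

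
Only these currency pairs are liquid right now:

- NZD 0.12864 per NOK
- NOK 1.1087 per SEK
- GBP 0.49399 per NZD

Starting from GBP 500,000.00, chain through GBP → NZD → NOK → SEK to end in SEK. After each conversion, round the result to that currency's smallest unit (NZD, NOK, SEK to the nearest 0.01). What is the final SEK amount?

GBP 500,000.00 ÷ 0.49399 = NZD 1,012,166.24
NZD 1,012,166.24 ÷ 0.12864 = NOK 7,868,207.71
NOK 7,868,207.71 ÷ 1.1087 = SEK 7,096,786.97

SEK 7,096,786.97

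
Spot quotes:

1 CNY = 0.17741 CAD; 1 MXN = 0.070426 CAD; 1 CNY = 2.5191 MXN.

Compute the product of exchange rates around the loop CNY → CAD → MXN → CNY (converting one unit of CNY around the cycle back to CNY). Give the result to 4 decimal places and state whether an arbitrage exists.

Around CNY → CAD → MXN → CNY: 1 × 0.17741 ÷ 0.070426 ÷ 2.5191 = 0.999999
Product ≈ 1 (deviation 0.000%, within rounding noise).

1.0000 (no arbitrage)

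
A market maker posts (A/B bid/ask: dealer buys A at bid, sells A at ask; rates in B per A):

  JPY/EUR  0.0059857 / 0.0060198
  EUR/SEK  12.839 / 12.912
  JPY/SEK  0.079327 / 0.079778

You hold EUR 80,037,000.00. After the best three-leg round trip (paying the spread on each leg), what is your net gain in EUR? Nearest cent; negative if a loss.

Net profit: EUR 1,646,859.97

Best loop EUR → JPY → SEK → EUR:
EUR 80,037,000.00 ÷ 0.0060198 (buy JPY at ask) = JPY 13,295,624,439
JPY 13,295,624,439 × 0.079327 (sell JPY at bid) = SEK 1,054,701,999.90
SEK 1,054,701,999.90 ÷ 12.912 (buy EUR at ask) = EUR 81,683,859.97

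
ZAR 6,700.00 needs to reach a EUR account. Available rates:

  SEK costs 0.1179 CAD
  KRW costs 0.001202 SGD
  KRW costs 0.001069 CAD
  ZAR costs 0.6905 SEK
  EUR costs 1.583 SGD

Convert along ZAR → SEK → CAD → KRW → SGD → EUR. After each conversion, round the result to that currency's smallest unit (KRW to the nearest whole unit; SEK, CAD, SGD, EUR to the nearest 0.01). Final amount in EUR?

ZAR 6,700.00 × 0.6905 = SEK 4,626.35
SEK 4,626.35 × 0.1179 = CAD 545.45
CAD 545.45 ÷ 0.001069 = KRW 510,243
KRW 510,243 × 0.001202 = SGD 613.31
SGD 613.31 ÷ 1.583 = EUR 387.44

EUR 387.44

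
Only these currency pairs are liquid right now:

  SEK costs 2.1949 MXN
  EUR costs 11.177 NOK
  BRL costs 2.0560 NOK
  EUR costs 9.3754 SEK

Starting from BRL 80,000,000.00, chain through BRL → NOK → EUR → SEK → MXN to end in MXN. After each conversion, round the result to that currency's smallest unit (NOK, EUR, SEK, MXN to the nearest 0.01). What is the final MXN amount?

BRL 80,000,000.00 × 2.0560 = NOK 164,480,000.00
NOK 164,480,000.00 ÷ 11.177 = EUR 14,715,934.51
EUR 14,715,934.51 × 9.3754 = SEK 137,967,772.41
SEK 137,967,772.41 × 2.1949 = MXN 302,825,463.66

MXN 302,825,463.66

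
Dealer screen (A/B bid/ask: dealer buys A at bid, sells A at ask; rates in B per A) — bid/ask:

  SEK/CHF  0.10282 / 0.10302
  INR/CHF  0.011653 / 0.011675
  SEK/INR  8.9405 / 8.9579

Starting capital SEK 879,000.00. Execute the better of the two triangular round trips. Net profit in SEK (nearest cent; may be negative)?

Best loop SEK → INR → CHF → SEK:
SEK 879,000.00 × 8.9405 (sell SEK at bid) = INR 7,858,699.50
INR 7,858,699.50 × 0.011653 (sell INR at bid) = CHF 91,577.43
CHF 91,577.43 ÷ 0.10302 (buy SEK at ask) = SEK 888,928.61

Net profit: SEK 9,928.61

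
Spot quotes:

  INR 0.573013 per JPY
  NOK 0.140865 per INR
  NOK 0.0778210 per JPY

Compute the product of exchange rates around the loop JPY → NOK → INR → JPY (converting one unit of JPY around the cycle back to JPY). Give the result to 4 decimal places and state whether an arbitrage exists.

Around JPY → NOK → INR → JPY: 1 × 0.0778210 ÷ 0.140865 ÷ 0.573013 = 0.964116
Product < 1; profitable direction is JPY → INR → NOK → JPY.

0.9641 (arbitrage exists)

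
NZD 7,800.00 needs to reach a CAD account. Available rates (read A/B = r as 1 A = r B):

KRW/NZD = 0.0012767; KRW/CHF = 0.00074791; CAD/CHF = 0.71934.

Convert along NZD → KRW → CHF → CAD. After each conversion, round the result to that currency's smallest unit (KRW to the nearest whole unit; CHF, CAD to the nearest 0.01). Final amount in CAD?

NZD 7,800.00 ÷ 0.0012767 = KRW 6,109,501
KRW 6,109,501 × 0.00074791 = CHF 4,569.36
CHF 4,569.36 ÷ 0.71934 = CAD 6,352.16

CAD 6,352.16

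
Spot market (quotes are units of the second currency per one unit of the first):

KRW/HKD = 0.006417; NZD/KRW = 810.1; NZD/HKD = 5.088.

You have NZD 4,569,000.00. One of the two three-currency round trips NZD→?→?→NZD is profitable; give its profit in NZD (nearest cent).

Profit: NZD 99,149.19

Profitable loop is NZD → KRW → HKD → NZD:
NZD 4,569,000.00 × 810.1 = KRW 3,701,346,900
KRW 3,701,346,900 × 0.006417 = HKD 23,751,543.06
HKD 23,751,543.06 ÷ 5.088 = NZD 4,668,149.19
Profit = NZD 4,668,149.19 − NZD 4,569,000.00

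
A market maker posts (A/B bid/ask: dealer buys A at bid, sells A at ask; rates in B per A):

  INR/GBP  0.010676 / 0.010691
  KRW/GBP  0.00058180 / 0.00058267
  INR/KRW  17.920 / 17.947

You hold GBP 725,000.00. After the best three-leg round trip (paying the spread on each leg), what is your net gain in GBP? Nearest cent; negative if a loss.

Best loop GBP → KRW → INR → GBP:
GBP 725,000.00 ÷ 0.00058267 (buy KRW at ask) = KRW 1,244,272,058
KRW 1,244,272,058 ÷ 17.947 (buy INR at ask) = INR 69,330,364.85
INR 69,330,364.85 × 0.010676 (sell INR at bid) = GBP 740,170.98

Net profit: GBP 15,170.98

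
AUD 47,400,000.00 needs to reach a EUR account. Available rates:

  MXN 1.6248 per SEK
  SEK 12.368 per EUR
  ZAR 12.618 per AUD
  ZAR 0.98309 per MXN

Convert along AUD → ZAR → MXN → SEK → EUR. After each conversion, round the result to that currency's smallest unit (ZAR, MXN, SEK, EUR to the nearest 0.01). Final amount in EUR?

EUR 30,274,445.63

AUD 47,400,000.00 × 12.618 = ZAR 598,093,200.00
ZAR 598,093,200.00 ÷ 0.98309 = MXN 608,380,921.38
MXN 608,380,921.38 ÷ 1.6248 = SEK 374,434,343.54
SEK 374,434,343.54 ÷ 12.368 = EUR 30,274,445.63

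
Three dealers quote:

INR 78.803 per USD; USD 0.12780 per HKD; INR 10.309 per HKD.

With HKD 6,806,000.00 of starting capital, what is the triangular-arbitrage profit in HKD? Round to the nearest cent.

Profitable loop is HKD → INR → USD → HKD:
HKD 6,806,000.00 × 10.309 = INR 70,163,054.00
INR 70,163,054.00 ÷ 78.803 = USD 890,360.19
USD 890,360.19 ÷ 0.12780 = HKD 6,966,824.64
Profit = HKD 6,966,824.64 − HKD 6,806,000.00

Profit: HKD 160,824.64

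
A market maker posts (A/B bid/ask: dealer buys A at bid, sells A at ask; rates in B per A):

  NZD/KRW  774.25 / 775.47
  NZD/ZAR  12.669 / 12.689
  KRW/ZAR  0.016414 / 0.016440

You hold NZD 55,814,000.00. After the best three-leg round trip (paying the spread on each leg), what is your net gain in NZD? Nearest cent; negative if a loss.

Best loop NZD → KRW → ZAR → NZD:
NZD 55,814,000.00 × 774.25 (sell NZD at bid) = KRW 43,213,989,500
KRW 43,213,989,500 × 0.016414 (sell KRW at bid) = ZAR 709,314,423.65
ZAR 709,314,423.65 ÷ 12.689 (buy NZD at ask) = NZD 55,899,946.70

Net profit: NZD 85,946.70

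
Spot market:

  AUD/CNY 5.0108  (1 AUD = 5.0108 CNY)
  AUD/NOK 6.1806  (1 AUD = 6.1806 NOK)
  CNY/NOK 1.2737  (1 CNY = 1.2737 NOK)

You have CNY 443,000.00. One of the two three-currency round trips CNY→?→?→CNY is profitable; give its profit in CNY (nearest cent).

Profitable loop is CNY → NOK → AUD → CNY:
CNY 443,000.00 × 1.2737 = NOK 564,249.10
NOK 564,249.10 ÷ 6.1806 = AUD 91,293.58
AUD 91,293.58 × 5.0108 = CNY 457,453.87
Profit = CNY 457,453.87 − CNY 443,000.00

Profit: CNY 14,453.87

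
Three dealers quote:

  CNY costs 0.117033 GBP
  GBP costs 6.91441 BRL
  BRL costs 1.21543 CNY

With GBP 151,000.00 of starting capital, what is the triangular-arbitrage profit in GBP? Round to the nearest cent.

Profitable loop is GBP → CNY → BRL → GBP:
GBP 151,000.00 ÷ 0.117033 = CNY 1,290,234.38
CNY 1,290,234.38 ÷ 1.21543 = BRL 1,061,545.61
BRL 1,061,545.61 ÷ 6.91441 = GBP 153,526.56
Profit = GBP 153,526.56 − GBP 151,000.00

Profit: GBP 2,526.56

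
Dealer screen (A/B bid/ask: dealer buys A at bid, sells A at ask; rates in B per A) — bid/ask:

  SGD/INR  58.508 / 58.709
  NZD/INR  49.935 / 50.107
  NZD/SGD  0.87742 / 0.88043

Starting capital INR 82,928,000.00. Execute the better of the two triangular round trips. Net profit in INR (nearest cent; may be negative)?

Best loop INR → NZD → SGD → INR:
INR 82,928,000.00 ÷ 50.107 (buy NZD at ask) = NZD 1,655,018.26
NZD 1,655,018.26 × 0.87742 (sell NZD at bid) = SGD 1,452,146.12
SGD 1,452,146.12 × 58.508 (sell SGD at bid) = INR 84,962,165.34

Net profit: INR 2,034,165.34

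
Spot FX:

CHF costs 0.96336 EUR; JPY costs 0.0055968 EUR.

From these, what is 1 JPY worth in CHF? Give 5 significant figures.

1 JPY × 0.0055968 = 0.0055968 EUR
0.0055968 EUR ÷ 0.96336 = 0.00580967 CHF

JPY/CHF = 0.0058097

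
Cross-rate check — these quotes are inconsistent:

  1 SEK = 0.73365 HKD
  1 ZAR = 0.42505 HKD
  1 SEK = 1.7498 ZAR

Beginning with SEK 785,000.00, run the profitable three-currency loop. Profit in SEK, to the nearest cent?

Profitable loop is SEK → ZAR → HKD → SEK:
SEK 785,000.00 × 1.7498 = ZAR 1,373,593.00
ZAR 1,373,593.00 × 0.42505 = HKD 583,845.70
HKD 583,845.70 ÷ 0.73365 = SEK 795,809.59
Profit = SEK 795,809.59 − SEK 785,000.00

Profit: SEK 10,809.59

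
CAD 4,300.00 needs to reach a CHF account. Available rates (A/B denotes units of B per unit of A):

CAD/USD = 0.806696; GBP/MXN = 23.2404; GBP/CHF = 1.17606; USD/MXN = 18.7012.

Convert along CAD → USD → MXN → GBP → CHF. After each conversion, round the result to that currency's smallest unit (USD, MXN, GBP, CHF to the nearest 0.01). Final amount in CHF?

CHF 3,282.71

CAD 4,300.00 × 0.806696 = USD 3,468.79
USD 3,468.79 × 18.7012 = MXN 64,870.54
MXN 64,870.54 ÷ 23.2404 = GBP 2,791.28
GBP 2,791.28 × 1.17606 = CHF 3,282.71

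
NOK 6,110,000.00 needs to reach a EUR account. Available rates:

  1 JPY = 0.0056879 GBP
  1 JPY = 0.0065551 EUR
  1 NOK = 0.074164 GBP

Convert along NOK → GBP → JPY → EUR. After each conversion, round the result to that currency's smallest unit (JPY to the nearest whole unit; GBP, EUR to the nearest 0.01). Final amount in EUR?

NOK 6,110,000.00 × 0.074164 = GBP 453,142.04
GBP 453,142.04 ÷ 0.0056879 = JPY 79,667,723
JPY 79,667,723 × 0.0065551 = EUR 522,229.89

EUR 522,229.89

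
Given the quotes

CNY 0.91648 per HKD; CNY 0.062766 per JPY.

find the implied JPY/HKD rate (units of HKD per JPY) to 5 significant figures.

JPY/HKD = 0.068486

1 JPY × 0.062766 = 0.062766 CNY
0.062766 CNY ÷ 0.91648 = 0.0684859 HKD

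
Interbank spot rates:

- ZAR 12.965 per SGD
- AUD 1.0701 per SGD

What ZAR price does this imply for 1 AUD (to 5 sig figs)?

AUD/ZAR = 12.116

1 AUD ÷ 1.0701 = 0.934492 SGD
0.934492 SGD × 12.965 = 12.1157 ZAR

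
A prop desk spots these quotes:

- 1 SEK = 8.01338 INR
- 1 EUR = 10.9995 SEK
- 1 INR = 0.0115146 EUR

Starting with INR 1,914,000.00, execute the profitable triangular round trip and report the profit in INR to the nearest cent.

Profitable loop is INR → EUR → SEK → INR:
INR 1,914,000.00 × 0.0115146 = EUR 22,038.94
EUR 22,038.94 × 10.9995 = SEK 242,417.37
SEK 242,417.37 × 8.01338 = INR 1,942,582.50
Profit = INR 1,942,582.50 − INR 1,914,000.00

Profit: INR 28,582.50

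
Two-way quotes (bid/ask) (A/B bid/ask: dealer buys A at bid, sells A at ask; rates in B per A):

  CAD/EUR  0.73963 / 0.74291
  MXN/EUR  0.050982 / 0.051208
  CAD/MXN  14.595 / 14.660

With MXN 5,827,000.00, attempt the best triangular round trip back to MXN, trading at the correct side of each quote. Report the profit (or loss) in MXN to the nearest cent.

Best loop MXN → EUR → CAD → MXN:
MXN 5,827,000.00 × 0.050982 (sell MXN at bid) = EUR 297,072.11
EUR 297,072.11 ÷ 0.74291 (buy CAD at ask) = CAD 399,876.32
CAD 399,876.32 × 14.595 (sell CAD at bid) = MXN 5,836,194.83

Net profit: MXN 9,194.83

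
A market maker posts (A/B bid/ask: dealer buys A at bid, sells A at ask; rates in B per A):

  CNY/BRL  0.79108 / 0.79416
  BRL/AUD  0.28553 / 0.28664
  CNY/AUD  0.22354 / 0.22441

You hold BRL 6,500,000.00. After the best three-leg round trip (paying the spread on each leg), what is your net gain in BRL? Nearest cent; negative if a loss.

Best loop BRL → AUD → CNY → BRL:
BRL 6,500,000.00 × 0.28553 (sell BRL at bid) = AUD 1,855,945.00
AUD 1,855,945.00 ÷ 0.22441 (buy CNY at ask) = CNY 8,270,331.09
CNY 8,270,331.09 × 0.79108 (sell CNY at bid) = BRL 6,542,493.52

Net profit: BRL 42,493.52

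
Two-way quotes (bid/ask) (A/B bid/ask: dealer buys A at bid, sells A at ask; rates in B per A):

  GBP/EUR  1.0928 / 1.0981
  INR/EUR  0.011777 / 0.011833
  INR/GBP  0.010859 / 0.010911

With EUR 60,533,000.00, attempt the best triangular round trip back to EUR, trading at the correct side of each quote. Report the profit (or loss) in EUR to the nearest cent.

Net profit: EUR 172,473.78

Best loop EUR → INR → GBP → EUR:
EUR 60,533,000.00 ÷ 0.011833 (buy INR at ask) = INR 5,115,608,890.39
INR 5,115,608,890.39 × 0.010859 (sell INR at bid) = GBP 55,550,396.94
GBP 55,550,396.94 × 1.0928 (sell GBP at bid) = EUR 60,705,473.78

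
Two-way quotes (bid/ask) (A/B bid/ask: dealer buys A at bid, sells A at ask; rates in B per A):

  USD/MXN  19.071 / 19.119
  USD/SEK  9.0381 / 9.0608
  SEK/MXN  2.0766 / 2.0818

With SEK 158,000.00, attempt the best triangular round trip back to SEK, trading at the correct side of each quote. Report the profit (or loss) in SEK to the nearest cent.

Best loop SEK → USD → MXN → SEK:
SEK 158,000.00 ÷ 9.0608 (buy USD at ask) = USD 17,437.75
USD 17,437.75 × 19.071 (sell USD at bid) = MXN 332,555.40
MXN 332,555.40 ÷ 2.0818 (buy SEK at ask) = SEK 159,744.17

Net profit: SEK 1,744.17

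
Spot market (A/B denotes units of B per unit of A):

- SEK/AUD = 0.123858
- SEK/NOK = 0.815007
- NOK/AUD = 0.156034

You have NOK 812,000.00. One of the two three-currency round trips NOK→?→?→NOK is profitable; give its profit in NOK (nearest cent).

Profitable loop is NOK → AUD → SEK → NOK:
NOK 812,000.00 × 0.156034 = AUD 126,699.61
AUD 126,699.61 ÷ 0.123858 = SEK 1,022,942.47
SEK 1,022,942.47 × 0.815007 = NOK 833,705.27
Profit = NOK 833,705.27 − NOK 812,000.00

Profit: NOK 21,705.27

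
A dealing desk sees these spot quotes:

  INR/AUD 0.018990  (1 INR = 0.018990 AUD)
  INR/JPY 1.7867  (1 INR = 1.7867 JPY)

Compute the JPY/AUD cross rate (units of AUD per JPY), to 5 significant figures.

JPY/AUD = 0.010629

1 JPY ÷ 1.7867 = 0.559691 INR
0.559691 INR × 0.018990 = 0.0106285 AUD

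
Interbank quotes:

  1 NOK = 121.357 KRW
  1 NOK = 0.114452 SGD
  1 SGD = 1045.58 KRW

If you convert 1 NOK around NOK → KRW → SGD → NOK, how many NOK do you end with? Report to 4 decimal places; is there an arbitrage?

Around NOK → KRW → SGD → NOK: 1 × 121.357 ÷ 1045.58 ÷ 0.114452 = 1.014108
Product > 1; profitable direction is NOK → KRW → SGD → NOK.

1.0141 (arbitrage exists)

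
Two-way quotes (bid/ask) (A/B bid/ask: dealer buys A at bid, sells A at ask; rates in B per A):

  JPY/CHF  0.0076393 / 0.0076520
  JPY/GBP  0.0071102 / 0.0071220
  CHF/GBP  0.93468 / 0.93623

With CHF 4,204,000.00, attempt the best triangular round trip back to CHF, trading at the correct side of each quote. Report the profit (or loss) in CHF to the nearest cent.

Best loop CHF → GBP → JPY → CHF:
CHF 4,204,000.00 × 0.93468 (sell CHF at bid) = GBP 3,929,394.72
GBP 3,929,394.72 ÷ 0.0071220 (buy JPY at ask) = JPY 551,726,302
JPY 551,726,302 × 0.0076393 (sell JPY at bid) = CHF 4,214,802.74

Net profit: CHF 10,802.74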